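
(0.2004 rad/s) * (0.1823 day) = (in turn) 502.4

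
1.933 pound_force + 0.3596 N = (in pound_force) 2.014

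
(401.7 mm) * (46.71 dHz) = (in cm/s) 187.6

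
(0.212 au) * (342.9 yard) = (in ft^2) 1.07e+14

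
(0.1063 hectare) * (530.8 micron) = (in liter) 564.2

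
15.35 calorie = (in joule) 64.22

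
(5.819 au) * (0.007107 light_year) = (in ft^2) 6.3e+26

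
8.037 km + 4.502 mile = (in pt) 4.332e+07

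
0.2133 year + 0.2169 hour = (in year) 0.2133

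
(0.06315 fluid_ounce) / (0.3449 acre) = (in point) 3.793e-06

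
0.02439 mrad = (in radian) 2.439e-05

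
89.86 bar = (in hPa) 8.986e+04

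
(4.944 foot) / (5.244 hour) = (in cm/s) 0.007982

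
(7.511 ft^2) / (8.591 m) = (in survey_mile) 5.047e-05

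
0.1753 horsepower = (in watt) 130.7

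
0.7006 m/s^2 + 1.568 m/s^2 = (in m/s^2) 2.269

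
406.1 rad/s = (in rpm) 3878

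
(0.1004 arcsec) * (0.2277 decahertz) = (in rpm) 1.058e-05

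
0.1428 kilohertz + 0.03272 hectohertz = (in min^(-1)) 8764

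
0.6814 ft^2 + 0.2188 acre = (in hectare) 0.08855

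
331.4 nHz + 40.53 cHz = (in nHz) 4.053e+08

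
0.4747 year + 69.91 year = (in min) 3.699e+07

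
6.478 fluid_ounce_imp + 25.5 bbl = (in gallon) 1071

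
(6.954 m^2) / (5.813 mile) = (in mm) 0.7433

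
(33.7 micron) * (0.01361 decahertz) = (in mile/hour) 1.026e-05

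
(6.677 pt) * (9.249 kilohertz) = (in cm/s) 2179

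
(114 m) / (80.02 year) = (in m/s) 4.518e-08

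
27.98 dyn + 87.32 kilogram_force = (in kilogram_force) 87.32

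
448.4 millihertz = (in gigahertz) 4.484e-10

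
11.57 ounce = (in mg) 3.28e+05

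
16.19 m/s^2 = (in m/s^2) 16.19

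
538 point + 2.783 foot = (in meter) 1.038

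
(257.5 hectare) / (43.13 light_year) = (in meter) 6.311e-12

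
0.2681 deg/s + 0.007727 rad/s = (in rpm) 0.1185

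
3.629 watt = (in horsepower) 0.004867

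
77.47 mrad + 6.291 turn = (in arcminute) 1.362e+05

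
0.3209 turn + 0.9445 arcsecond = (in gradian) 128.4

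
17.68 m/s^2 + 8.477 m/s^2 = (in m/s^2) 26.16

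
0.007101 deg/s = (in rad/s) 0.0001239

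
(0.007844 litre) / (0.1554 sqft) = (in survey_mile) 3.376e-07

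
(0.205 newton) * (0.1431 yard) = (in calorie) 0.006411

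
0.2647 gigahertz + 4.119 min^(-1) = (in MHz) 264.7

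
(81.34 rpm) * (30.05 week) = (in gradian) 9.855e+09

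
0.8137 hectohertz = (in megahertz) 8.137e-05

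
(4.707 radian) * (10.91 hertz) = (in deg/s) 2942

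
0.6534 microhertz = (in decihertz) 6.534e-06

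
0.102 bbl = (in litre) 16.22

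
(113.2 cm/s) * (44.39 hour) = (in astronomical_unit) 1.209e-06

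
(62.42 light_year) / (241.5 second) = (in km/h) 8.803e+15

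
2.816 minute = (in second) 169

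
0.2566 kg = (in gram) 256.6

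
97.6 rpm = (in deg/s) 585.6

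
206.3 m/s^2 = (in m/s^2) 206.3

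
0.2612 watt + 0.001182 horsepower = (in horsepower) 0.001532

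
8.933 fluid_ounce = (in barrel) 0.001662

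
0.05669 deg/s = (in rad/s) 0.0009894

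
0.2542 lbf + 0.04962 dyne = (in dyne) 1.131e+05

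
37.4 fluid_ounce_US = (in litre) 1.106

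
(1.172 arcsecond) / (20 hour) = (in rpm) 7.536e-10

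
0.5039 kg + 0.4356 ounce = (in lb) 1.138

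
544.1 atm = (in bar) 551.3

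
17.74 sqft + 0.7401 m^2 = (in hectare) 0.0002388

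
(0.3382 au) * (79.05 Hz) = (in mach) 1.175e+10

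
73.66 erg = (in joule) 7.366e-06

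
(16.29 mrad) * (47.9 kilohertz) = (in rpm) 7451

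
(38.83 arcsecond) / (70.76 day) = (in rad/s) 3.079e-11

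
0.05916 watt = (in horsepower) 7.933e-05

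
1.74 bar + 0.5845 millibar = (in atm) 1.718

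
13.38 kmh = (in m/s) 3.717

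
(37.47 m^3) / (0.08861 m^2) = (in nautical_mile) 0.2283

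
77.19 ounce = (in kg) 2.188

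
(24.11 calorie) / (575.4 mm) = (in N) 175.3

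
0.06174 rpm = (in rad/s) 0.006465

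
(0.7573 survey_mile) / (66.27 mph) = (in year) 1.305e-06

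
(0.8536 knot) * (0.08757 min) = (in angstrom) 2.307e+10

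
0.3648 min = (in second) 21.89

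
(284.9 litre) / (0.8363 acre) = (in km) 8.418e-08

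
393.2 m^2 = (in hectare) 0.03932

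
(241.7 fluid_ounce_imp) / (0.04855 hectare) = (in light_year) 1.495e-21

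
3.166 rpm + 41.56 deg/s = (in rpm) 10.09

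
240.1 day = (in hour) 5762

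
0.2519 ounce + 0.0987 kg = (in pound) 0.2333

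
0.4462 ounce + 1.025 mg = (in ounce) 0.4462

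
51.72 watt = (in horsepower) 0.06936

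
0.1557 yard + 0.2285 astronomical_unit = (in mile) 2.124e+07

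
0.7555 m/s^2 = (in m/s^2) 0.7555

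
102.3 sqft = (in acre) 0.002348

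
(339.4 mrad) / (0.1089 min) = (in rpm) 0.496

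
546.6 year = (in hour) 4.788e+06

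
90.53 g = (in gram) 90.53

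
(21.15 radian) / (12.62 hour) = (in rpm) 0.004445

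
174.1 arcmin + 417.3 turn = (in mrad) 2.622e+06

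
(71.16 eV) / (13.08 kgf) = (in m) 8.888e-20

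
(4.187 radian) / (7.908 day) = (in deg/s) 0.0003511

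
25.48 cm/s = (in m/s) 0.2548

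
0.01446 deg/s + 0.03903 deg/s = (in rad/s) 0.0009336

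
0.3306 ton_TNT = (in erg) 1.383e+16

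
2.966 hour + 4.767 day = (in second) 4.225e+05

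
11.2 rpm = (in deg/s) 67.2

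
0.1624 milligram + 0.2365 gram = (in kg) 0.0002367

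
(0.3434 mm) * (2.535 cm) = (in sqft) 9.37e-05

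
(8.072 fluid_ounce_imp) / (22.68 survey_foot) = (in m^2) 3.318e-05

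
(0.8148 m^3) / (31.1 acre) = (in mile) 4.023e-09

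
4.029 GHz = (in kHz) 4.029e+06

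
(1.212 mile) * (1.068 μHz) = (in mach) 6.118e-06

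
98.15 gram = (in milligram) 9.815e+04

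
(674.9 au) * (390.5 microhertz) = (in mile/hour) 8.819e+10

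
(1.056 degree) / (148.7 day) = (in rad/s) 1.435e-09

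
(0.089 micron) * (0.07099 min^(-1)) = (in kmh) 3.791e-10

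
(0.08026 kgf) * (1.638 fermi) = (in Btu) 1.222e-18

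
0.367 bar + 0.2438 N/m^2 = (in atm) 0.3622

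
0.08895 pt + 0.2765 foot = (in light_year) 8.911e-18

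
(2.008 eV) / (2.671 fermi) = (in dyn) 12.04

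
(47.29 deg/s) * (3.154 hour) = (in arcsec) 1.933e+09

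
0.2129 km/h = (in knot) 0.115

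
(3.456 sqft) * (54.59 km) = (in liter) 1.753e+07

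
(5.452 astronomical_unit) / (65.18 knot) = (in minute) 4.054e+08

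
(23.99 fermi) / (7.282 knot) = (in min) 1.067e-16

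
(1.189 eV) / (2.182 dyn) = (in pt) 2.475e-11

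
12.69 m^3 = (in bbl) 79.82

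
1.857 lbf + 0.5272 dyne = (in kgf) 0.8423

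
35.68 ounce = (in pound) 2.23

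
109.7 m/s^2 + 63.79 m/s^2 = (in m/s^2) 173.5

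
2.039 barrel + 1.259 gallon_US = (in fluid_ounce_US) 1.112e+04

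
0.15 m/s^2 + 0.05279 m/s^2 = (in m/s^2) 0.2028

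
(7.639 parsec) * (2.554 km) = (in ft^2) 6.48e+21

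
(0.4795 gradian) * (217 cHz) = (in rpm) 0.1561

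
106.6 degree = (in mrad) 1861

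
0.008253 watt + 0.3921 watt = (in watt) 0.4004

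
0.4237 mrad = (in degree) 0.02428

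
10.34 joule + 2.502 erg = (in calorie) 2.471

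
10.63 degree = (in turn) 0.02953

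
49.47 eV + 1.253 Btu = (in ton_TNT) 3.16e-07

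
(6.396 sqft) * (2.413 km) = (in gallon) 3.788e+05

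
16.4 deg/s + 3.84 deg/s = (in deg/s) 20.24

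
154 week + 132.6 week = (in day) 2006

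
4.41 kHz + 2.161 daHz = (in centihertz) 4.432e+05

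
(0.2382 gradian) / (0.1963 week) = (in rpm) 3.01e-07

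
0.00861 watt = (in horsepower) 1.155e-05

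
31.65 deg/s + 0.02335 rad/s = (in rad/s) 0.5757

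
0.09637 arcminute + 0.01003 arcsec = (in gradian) 0.001788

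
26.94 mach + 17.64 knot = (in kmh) 3.306e+04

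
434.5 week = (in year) 8.333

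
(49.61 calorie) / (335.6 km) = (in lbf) 0.000139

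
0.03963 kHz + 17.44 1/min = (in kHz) 0.03992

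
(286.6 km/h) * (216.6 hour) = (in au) 0.000415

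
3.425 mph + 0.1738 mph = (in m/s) 1.609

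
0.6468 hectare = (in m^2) 6468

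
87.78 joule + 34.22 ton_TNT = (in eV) 8.936e+29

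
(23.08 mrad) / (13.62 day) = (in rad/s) 1.961e-08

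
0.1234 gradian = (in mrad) 1.938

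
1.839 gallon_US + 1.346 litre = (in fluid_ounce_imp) 292.4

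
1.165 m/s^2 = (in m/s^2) 1.165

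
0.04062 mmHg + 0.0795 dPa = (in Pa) 5.424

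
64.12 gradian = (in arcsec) 2.077e+05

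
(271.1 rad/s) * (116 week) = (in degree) 1.09e+12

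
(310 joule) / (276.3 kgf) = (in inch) 4.504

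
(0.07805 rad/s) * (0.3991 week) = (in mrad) 1.884e+07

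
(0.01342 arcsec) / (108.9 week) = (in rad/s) 9.878e-16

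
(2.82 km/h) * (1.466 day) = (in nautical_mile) 53.57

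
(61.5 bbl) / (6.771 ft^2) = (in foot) 51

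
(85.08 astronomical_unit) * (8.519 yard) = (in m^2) 9.915e+13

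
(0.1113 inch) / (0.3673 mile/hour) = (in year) 5.46e-10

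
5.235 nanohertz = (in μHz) 0.005235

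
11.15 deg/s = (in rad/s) 0.1946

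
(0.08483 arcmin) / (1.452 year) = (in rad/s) 5.389e-13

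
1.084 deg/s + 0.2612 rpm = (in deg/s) 2.651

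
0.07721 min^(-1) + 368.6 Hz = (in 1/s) 368.6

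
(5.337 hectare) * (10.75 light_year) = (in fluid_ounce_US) 1.835e+26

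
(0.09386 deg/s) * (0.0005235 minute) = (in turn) 8.189e-06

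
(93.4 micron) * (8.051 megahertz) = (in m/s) 752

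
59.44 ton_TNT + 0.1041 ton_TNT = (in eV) 1.555e+30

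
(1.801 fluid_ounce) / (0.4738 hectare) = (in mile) 6.985e-12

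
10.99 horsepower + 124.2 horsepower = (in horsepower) 135.2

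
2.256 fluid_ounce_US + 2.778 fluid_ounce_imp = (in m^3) 0.0001456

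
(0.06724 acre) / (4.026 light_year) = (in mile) 4.439e-18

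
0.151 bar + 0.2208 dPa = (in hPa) 151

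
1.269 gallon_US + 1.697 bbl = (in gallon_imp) 60.4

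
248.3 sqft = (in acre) 0.0057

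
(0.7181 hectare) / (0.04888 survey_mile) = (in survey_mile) 0.05672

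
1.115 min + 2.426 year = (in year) 2.426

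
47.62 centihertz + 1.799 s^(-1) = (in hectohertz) 0.02275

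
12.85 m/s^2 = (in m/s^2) 12.85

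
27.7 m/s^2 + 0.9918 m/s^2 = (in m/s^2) 28.69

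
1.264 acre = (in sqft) 5.506e+04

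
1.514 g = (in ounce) 0.0534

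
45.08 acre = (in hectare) 18.24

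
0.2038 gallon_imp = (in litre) 0.9265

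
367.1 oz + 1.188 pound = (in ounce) 386.1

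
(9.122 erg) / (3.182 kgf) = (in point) 8.286e-05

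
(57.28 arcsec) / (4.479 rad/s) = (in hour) 1.722e-08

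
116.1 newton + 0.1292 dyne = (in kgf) 11.84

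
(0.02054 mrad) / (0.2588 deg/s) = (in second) 0.004547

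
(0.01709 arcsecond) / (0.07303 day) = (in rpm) 1.254e-10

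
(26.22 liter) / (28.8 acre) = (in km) 2.25e-10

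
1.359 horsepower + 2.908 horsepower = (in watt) 3182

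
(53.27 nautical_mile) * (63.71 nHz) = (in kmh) 0.02263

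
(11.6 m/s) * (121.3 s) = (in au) 9.406e-09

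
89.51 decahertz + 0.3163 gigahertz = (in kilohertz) 3.163e+05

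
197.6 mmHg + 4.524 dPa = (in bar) 0.2634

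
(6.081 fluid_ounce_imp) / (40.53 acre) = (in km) 1.053e-12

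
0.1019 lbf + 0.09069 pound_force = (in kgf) 0.08736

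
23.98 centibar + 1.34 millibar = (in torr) 180.9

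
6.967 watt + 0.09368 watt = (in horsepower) 0.009469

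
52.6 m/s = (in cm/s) 5260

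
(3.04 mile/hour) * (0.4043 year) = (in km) 1.733e+04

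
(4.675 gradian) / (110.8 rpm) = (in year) 2.007e-10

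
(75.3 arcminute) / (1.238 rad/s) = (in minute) 0.0002949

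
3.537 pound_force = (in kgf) 1.604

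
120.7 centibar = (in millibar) 1207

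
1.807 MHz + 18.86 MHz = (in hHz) 2.067e+05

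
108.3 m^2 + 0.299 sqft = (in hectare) 0.01083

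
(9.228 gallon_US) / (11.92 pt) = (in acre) 0.002053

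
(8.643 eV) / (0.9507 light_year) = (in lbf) 3.461e-35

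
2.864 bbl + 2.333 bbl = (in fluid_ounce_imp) 2.908e+04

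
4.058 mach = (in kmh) 4974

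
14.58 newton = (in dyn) 1.458e+06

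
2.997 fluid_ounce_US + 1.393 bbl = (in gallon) 58.53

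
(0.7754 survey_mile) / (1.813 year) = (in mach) 6.41e-08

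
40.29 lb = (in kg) 18.28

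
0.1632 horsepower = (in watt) 121.7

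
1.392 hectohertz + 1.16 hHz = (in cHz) 2.552e+04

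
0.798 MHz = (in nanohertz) 7.98e+14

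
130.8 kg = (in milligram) 1.308e+08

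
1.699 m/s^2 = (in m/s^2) 1.699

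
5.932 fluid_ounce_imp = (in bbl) 0.00106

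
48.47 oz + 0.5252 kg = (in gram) 1899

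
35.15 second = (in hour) 0.009764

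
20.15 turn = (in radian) 126.6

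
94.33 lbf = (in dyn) 4.196e+07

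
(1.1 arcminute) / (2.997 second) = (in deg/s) 0.006117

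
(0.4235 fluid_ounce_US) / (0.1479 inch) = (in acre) 8.238e-07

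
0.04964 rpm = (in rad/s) 0.005198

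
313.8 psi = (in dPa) 2.164e+07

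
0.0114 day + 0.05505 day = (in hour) 1.595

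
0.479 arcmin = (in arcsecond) 28.74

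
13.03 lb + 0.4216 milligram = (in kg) 5.91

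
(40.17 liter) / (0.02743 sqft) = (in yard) 17.24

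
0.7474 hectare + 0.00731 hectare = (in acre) 1.865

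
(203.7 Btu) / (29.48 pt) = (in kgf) 2.107e+06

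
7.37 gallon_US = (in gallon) 7.37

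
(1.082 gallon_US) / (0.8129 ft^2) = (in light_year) 5.733e-18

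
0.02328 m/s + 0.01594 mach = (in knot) 10.6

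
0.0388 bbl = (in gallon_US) 1.63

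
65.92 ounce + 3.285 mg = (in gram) 1869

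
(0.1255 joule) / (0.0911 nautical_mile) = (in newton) 0.0007438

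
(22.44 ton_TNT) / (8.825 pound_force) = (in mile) 1.486e+06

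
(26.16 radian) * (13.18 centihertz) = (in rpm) 32.92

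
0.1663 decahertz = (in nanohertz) 1.663e+09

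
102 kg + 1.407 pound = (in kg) 102.6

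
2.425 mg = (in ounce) 8.554e-05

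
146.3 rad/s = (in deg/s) 8382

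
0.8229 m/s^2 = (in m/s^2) 0.8229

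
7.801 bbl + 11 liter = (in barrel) 7.87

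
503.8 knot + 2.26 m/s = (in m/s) 261.4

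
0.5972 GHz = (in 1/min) 3.583e+10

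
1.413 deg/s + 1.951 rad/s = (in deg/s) 113.2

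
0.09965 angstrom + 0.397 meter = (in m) 0.397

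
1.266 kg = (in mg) 1.266e+06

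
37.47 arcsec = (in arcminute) 0.6245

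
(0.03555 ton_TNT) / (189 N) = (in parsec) 2.55e-11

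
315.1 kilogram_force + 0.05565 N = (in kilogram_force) 315.1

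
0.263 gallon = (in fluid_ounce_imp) 35.04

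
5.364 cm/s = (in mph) 0.12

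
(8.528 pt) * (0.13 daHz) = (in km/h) 0.01408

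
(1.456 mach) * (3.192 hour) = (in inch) 2.243e+08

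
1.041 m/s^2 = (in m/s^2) 1.041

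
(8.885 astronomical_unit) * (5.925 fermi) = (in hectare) 7.875e-07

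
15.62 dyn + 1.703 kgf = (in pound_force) 3.755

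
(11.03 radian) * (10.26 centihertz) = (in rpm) 10.81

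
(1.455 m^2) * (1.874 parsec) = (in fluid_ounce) 2.845e+21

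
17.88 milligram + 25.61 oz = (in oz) 25.61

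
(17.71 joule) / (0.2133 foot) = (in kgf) 27.78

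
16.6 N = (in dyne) 1.66e+06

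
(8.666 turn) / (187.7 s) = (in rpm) 2.77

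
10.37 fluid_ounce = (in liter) 0.3067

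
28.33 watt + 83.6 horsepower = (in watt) 6.237e+04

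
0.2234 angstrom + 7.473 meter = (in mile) 0.004644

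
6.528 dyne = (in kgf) 6.657e-06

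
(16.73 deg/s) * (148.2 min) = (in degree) 1.488e+05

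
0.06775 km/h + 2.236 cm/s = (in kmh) 0.1482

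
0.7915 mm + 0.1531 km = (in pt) 4.34e+05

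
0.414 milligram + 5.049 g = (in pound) 0.01113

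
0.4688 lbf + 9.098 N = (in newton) 11.18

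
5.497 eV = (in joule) 8.807e-19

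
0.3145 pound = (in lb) 0.3145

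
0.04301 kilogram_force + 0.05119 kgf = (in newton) 0.9238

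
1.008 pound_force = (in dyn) 4.484e+05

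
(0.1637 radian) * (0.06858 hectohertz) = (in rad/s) 1.123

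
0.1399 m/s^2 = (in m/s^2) 0.1399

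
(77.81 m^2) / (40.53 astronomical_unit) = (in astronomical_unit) 8.578e-23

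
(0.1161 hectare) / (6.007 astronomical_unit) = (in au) 8.636e-21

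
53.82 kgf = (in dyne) 5.278e+07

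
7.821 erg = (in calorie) 1.869e-07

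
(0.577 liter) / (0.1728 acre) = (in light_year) 8.721e-23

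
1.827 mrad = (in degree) 0.1047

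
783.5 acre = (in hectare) 317.1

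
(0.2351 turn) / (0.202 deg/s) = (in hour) 0.1164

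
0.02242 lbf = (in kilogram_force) 0.01017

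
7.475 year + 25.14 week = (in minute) 4.182e+06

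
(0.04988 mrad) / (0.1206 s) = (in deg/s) 0.0237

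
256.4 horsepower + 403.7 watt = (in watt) 1.916e+05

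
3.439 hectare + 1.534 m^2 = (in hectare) 3.439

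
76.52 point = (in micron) 2.699e+04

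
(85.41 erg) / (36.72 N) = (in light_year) 2.459e-23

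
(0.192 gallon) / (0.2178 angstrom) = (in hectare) 3337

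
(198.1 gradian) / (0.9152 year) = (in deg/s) 6.177e-06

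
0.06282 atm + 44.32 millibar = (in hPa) 108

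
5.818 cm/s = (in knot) 0.1131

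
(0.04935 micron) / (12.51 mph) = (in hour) 2.451e-12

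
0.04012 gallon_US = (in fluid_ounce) 5.135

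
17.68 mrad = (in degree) 1.013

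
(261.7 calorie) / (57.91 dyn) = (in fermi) 1.891e+21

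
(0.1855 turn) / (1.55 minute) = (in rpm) 0.1197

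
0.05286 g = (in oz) 0.001865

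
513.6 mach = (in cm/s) 1.749e+07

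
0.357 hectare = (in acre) 0.8822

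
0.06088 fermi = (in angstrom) 6.088e-07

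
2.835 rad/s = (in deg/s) 162.4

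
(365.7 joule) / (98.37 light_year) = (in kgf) 4.007e-17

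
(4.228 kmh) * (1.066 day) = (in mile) 67.21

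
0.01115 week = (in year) 0.0002138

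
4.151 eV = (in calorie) 1.59e-19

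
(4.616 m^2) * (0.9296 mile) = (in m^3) 6906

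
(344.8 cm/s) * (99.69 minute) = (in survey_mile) 12.82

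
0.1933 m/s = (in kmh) 0.6959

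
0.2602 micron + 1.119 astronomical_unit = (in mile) 1.04e+08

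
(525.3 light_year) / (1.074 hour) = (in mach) 3.775e+12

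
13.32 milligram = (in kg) 1.332e-05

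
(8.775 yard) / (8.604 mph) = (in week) 3.449e-06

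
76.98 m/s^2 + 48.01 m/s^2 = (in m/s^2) 125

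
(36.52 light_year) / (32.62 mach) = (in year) 9.864e+05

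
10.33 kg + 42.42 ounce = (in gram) 1.153e+04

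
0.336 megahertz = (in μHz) 3.36e+11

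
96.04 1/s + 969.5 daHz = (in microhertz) 9.791e+09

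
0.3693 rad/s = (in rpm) 3.527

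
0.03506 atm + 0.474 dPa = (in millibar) 35.53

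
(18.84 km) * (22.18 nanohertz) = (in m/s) 0.0004179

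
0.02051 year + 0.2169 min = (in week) 1.069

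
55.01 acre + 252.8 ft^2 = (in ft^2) 2.396e+06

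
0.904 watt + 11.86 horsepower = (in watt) 8845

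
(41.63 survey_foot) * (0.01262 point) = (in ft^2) 0.0006081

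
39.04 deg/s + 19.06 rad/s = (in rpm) 188.5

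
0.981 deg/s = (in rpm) 0.1635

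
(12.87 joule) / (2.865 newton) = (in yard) 4.913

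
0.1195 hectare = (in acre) 0.2953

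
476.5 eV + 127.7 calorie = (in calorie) 127.7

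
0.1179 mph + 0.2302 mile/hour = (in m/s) 0.1556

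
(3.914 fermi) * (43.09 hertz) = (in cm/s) 1.687e-11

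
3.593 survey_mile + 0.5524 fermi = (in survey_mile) 3.593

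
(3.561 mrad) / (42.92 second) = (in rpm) 0.0007923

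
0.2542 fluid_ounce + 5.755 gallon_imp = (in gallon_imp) 5.757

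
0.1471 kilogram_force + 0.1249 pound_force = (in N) 1.998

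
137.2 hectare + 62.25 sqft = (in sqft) 1.477e+07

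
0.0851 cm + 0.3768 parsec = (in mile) 7.225e+12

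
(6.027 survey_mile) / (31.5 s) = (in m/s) 307.9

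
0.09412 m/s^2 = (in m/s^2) 0.09412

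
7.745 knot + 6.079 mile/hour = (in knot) 13.03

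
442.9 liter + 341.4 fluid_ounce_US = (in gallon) 119.7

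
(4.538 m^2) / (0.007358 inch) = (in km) 24.28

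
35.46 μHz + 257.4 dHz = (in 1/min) 1544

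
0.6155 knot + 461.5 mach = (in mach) 461.5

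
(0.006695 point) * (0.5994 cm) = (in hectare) 1.416e-12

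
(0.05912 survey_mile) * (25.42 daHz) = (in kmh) 8.707e+04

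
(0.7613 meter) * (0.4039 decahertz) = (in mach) 0.009031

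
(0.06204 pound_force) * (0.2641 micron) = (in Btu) 6.908e-11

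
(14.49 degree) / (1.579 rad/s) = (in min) 0.002669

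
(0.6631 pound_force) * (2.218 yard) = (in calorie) 1.43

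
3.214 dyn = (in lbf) 7.225e-06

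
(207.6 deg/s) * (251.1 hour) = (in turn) 5.213e+05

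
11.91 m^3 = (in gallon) 3146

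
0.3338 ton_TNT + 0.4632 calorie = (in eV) 8.717e+27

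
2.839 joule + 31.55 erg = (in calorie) 0.6785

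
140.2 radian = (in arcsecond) 2.892e+07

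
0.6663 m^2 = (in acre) 0.0001646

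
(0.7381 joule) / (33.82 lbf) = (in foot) 0.0161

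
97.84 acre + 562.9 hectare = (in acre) 1489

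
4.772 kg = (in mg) 4.772e+06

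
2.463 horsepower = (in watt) 1837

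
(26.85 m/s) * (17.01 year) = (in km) 1.44e+07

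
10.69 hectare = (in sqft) 1.151e+06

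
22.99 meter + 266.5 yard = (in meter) 266.7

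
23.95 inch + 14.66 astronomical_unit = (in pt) 6.217e+15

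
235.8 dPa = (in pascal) 23.58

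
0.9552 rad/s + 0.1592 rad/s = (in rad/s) 1.114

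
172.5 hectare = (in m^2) 1.725e+06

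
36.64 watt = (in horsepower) 0.04914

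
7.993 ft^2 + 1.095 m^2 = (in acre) 0.0004541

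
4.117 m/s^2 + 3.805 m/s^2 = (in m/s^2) 7.922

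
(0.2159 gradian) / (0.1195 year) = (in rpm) 8.593e-09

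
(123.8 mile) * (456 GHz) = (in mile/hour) 2.032e+17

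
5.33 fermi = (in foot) 1.749e-14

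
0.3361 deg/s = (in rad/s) 0.005866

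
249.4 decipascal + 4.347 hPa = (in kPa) 0.4596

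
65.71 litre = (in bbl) 0.4133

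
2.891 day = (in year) 0.007921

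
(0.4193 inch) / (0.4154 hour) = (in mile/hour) 1.593e-05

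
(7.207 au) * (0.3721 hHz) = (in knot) 7.798e+13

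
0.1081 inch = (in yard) 0.003003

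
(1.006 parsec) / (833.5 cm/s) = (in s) 3.724e+15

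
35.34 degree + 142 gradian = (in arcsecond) 5.873e+05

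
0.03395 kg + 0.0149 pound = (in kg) 0.04071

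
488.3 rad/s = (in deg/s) 2.798e+04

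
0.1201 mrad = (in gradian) 0.007646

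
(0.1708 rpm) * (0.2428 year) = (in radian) 1.37e+05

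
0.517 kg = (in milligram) 5.17e+05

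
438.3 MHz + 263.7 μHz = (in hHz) 4.383e+06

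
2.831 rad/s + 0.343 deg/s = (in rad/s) 2.837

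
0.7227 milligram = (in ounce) 2.549e-05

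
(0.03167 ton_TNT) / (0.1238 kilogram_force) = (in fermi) 1.091e+23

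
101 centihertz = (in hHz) 0.0101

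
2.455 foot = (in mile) 0.000465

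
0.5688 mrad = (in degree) 0.03259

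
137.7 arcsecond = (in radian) 0.0006676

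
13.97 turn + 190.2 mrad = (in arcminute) 3.024e+05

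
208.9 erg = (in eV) 1.304e+14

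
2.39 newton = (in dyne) 2.39e+05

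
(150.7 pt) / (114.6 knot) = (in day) 1.044e-08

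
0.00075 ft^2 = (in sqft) 0.00075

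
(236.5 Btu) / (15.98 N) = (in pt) 4.426e+07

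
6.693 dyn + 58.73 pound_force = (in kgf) 26.64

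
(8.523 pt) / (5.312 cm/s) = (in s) 0.0566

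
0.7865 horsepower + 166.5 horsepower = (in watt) 1.247e+05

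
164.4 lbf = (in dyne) 7.313e+07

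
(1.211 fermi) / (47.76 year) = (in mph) 1.799e-24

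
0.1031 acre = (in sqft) 4491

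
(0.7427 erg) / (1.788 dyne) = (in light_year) 4.391e-19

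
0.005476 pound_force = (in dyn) 2436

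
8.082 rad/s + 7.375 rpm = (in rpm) 84.55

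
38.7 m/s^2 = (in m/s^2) 38.7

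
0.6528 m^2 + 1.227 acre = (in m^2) 4966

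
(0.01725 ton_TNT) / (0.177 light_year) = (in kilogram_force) 4.395e-09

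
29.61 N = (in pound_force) 6.657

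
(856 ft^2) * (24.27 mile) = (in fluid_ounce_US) 1.05e+11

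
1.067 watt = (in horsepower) 0.001431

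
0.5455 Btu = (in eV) 3.592e+21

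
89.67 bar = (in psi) 1301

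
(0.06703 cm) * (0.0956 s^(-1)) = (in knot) 0.0001246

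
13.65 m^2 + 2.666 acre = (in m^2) 1.08e+04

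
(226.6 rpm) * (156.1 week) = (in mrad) 2.24e+12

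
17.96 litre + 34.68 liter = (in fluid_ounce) 1780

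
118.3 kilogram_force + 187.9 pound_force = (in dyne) 1.996e+08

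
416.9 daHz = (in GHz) 4.169e-06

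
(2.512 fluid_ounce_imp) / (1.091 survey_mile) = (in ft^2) 4.376e-07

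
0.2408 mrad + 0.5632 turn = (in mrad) 3539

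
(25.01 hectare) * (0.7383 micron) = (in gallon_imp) 40.62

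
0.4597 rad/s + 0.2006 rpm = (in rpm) 4.59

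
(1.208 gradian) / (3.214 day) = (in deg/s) 3.915e-06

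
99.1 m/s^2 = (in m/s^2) 99.1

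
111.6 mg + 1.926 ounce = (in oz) 1.93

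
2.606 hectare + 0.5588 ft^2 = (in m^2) 2.606e+04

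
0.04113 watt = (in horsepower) 5.516e-05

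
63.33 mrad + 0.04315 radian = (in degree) 6.101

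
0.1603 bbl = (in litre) 25.49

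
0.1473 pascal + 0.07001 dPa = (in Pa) 0.1543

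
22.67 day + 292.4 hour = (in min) 5.019e+04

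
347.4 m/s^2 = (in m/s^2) 347.4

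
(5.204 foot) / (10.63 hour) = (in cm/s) 0.004145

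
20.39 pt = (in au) 4.808e-14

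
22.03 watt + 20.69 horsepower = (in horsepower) 20.72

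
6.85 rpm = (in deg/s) 41.1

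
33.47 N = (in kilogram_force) 3.413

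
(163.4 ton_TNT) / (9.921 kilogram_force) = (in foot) 2.305e+10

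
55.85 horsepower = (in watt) 4.165e+04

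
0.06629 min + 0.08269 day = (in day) 0.08274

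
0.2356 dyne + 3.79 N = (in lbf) 0.852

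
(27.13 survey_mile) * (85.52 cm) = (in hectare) 3.734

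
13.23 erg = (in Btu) 1.254e-09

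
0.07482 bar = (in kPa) 7.482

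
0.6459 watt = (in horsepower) 0.0008662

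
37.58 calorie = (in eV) 9.814e+20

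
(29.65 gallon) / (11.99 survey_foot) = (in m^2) 0.03071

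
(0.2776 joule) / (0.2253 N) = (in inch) 48.51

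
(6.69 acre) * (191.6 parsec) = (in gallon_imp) 3.521e+25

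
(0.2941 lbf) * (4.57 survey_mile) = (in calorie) 2300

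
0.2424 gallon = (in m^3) 0.0009176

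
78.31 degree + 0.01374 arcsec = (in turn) 0.2175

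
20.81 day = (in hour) 499.4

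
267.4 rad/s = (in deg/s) 1.532e+04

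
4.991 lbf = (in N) 22.2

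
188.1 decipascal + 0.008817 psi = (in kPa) 0.0796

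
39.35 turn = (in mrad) 2.472e+05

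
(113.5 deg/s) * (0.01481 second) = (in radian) 0.02934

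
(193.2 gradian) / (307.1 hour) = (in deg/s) 0.0001573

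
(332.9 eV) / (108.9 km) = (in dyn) 4.898e-17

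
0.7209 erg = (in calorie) 1.723e-08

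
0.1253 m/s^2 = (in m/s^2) 0.1253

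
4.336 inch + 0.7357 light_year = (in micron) 6.96e+21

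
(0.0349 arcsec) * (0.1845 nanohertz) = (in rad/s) 3.122e-17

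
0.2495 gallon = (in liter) 0.9445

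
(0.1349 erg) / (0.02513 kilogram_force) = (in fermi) 5.474e+07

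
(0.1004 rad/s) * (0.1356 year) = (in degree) 2.46e+07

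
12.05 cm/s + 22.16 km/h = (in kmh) 22.59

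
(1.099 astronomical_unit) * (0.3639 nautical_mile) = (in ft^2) 1.193e+15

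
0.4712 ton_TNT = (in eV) 1.231e+28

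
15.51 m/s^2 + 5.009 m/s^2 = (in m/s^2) 20.52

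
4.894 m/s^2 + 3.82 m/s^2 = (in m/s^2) 8.714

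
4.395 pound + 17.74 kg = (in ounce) 696.1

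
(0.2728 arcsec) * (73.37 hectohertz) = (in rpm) 0.09266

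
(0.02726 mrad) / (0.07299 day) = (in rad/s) 4.323e-09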